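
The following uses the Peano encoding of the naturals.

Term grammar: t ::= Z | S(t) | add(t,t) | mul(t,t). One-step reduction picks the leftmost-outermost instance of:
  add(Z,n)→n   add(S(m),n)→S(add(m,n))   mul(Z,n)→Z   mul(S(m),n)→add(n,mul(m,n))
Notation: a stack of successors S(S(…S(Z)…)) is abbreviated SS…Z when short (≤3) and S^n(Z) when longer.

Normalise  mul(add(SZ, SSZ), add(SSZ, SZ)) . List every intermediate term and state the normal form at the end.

  start: mul(add(SZ, SSZ), add(SSZ, SZ))
  →1  mul(S(add(Z, SSZ)), add(SSZ, SZ))
  →2  add(add(SSZ, SZ), mul(add(Z, SSZ), add(SSZ, SZ)))
  →3  add(S(add(SZ, SZ)), mul(add(Z, SSZ), add(SSZ, SZ)))
  →4  S(add(add(SZ, SZ), mul(add(Z, SSZ), add(SSZ, SZ))))
  →5  S(add(S(add(Z, SZ)), mul(add(Z, SSZ), add(SSZ, SZ))))
  →6  S(S(add(add(Z, SZ), mul(add(Z, SSZ), add(SSZ, SZ)))))
  →7  S(S(add(SZ, mul(add(Z, SSZ), add(SSZ, SZ)))))
  →8  S(S(S(add(Z, mul(add(Z, SSZ), add(SSZ, SZ))))))
  →9  S(S(S(mul(add(Z, SSZ), add(SSZ, SZ)))))
  →10  S(S(S(mul(SSZ, add(SSZ, SZ)))))
  →11  S(S(S(add(add(SSZ, SZ), mul(SZ, add(SSZ, SZ))))))
  →12  S(S(S(add(S(add(SZ, SZ)), mul(SZ, add(SSZ, SZ))))))
  →13  S(S(S(S(add(add(SZ, SZ), mul(SZ, add(SSZ, SZ)))))))
  →14  S(S(S(S(add(S(add(Z, SZ)), mul(SZ, add(SSZ, SZ)))))))
  →15  S(S(S(S(S(add(add(Z, SZ), mul(SZ, add(SSZ, SZ))))))))
  →16  S(S(S(S(S(add(SZ, mul(SZ, add(SSZ, SZ))))))))
  →17  S(S(S(S(S(S(add(Z, mul(SZ, add(SSZ, SZ)))))))))
  →18  S(S(S(S(S(S(mul(SZ, add(SSZ, SZ))))))))
  →19  S(S(S(S(S(S(add(add(SSZ, SZ), mul(Z, add(SSZ, SZ)))))))))
  →20  S(S(S(S(S(S(add(S(add(SZ, SZ)), mul(Z, add(SSZ, SZ)))))))))
  →21  S(S(S(S(S(S(S(add(add(SZ, SZ), mul(Z, add(SSZ, SZ))))))))))
  →22  S(S(S(S(S(S(S(add(S(add(Z, SZ)), mul(Z, add(SSZ, SZ))))))))))
  →23  S(S(S(S(S(S(S(S(add(add(Z, SZ), mul(Z, add(SSZ, SZ)))))))))))
  →24  S(S(S(S(S(S(S(S(add(SZ, mul(Z, add(SSZ, SZ)))))))))))
  →25  S(S(S(S(S(S(S(S(S(add(Z, mul(Z, add(SSZ, SZ))))))))))))
  →26  S(S(S(S(S(S(S(S(S(mul(Z, add(SSZ, SZ)))))))))))
  →27  S^9(Z)

Answer: normal form = S^9(Z)  (in 27 steps)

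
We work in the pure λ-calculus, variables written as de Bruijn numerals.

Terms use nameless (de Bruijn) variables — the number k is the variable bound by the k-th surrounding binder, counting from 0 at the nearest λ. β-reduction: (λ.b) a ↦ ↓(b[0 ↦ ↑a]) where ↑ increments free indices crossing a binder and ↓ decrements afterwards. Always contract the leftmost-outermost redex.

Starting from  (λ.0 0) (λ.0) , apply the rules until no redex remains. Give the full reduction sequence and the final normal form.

  start: (λ.0 0) (λ.0)
  →1  (λ.0) (λ.0)
  →2  λ.0

Answer: normal form = λ.0  (in 2 steps)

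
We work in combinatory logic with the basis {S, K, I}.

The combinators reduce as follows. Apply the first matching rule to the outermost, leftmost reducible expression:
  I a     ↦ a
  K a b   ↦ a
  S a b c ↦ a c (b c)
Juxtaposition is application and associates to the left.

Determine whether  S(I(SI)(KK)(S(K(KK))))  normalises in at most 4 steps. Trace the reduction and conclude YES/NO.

Answer: YES — reaches normal form S(S(K(KK))K) in 4 ≤ 4 steps

Working:
  start: S(I(SI)(KK)(S(K(KK))))
  [1] S(SI(KK)(S(K(KK))))
  [2] S(I(S(K(KK)))(KK(S(K(KK)))))
  [3] S(S(K(KK))(KK(S(K(KK)))))
  [4] S(S(K(KK))K)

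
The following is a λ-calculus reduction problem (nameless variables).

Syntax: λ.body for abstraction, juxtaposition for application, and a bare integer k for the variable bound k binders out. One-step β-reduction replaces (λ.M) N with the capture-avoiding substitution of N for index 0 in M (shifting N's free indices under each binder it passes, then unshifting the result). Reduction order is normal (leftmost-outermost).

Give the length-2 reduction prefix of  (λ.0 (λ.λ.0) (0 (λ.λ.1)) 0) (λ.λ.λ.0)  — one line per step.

Answer: after 2 steps: (λ.λ.0) ((λ.λ.λ.0) (λ.λ.1)) (λ.λ.λ.0)

Working:
  start: (λ.0 (λ.λ.0) (0 (λ.λ.1)) 0) (λ.λ.λ.0)
  →1  (λ.λ.λ.0) (λ.λ.0) ((λ.λ.λ.0) (λ.λ.1)) (λ.λ.λ.0)
  →2  (λ.λ.0) ((λ.λ.λ.0) (λ.λ.1)) (λ.λ.λ.0)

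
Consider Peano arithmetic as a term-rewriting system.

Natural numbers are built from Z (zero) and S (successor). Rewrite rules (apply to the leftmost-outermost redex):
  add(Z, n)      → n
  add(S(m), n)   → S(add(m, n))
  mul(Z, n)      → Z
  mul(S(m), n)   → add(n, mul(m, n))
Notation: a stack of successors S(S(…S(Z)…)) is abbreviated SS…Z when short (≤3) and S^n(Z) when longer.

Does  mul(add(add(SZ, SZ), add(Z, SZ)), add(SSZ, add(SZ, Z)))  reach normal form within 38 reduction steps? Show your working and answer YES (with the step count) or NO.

Answer: YES — reaches normal form S^9(Z) in 37 ≤ 38 steps

Reduction:
  start: mul(add(add(SZ, SZ), add(Z, SZ)), add(SSZ, add(SZ, Z)))
  →1  mul(add(S(add(Z, SZ)), add(Z, SZ)), add(SSZ, add(SZ, Z)))
  →2  mul(S(add(add(Z, SZ), add(Z, SZ))), add(SSZ, add(SZ, Z)))
  →3  add(add(SSZ, add(SZ, Z)), mul(add(add(Z, SZ), add(Z, SZ)), add(SSZ, add(SZ, Z))))
  →4  add(S(add(SZ, add(SZ, Z))), mul(add(add(Z, SZ), add(Z, SZ)), add(SSZ, add(SZ, Z))))
  →5  S(add(add(SZ, add(SZ, Z)), mul(add(add(Z, SZ), add(Z, SZ)), add(SSZ, add(SZ, Z)))))
  →6  S(add(S(add(Z, add(SZ, Z))), mul(add(add(Z, SZ), add(Z, SZ)), add(SSZ, add(SZ, Z)))))
  →7  S(S(add(add(Z, add(SZ, Z)), mul(add(add(Z, SZ), add(Z, SZ)), add(SSZ, add(SZ, Z))))))
  →8  S(S(add(add(SZ, Z), mul(add(add(Z, SZ), add(Z, SZ)), add(SSZ, add(SZ, Z))))))
  →9  S(S(add(S(add(Z, Z)), mul(add(add(Z, SZ), add(Z, SZ)), add(SSZ, add(SZ, Z))))))
  →10  S(S(S(add(add(Z, Z), mul(add(add(Z, SZ), add(Z, SZ)), add(SSZ, add(SZ, Z)))))))
  →11  S(S(S(add(Z, mul(add(add(Z, SZ), add(Z, SZ)), add(SSZ, add(SZ, Z)))))))
  →12  S(S(S(mul(add(add(Z, SZ), add(Z, SZ)), add(SSZ, add(SZ, Z))))))
  →13  S(S(S(mul(add(SZ, add(Z, SZ)), add(SSZ, add(SZ, Z))))))
  →14  S(S(S(mul(S(add(Z, add(Z, SZ))), add(SSZ, add(SZ, Z))))))
  →15  S(S(S(add(add(SSZ, add(SZ, Z)), mul(add(Z, add(Z, SZ)), add(SSZ, add(SZ, Z)))))))
  →16  S(S(S(add(S(add(SZ, add(SZ, Z))), mul(add(Z, add(Z, SZ)), add(SSZ, add(SZ, Z)))))))
  →17  S(S(S(S(add(add(SZ, add(SZ, Z)), mul(add(Z, add(Z, SZ)), add(SSZ, add(SZ, Z))))))))
  →18  S(S(S(S(add(S(add(Z, add(SZ, Z))), mul(add(Z, add(Z, SZ)), add(SSZ, add(SZ, Z))))))))
  →19  S(S(S(S(S(add(add(Z, add(SZ, Z)), mul(add(Z, add(Z, SZ)), add(SSZ, add(SZ, Z)))))))))
  →20  S(S(S(S(S(add(add(SZ, Z), mul(add(Z, add(Z, SZ)), add(SSZ, add(SZ, Z)))))))))
  →21  S(S(S(S(S(add(S(add(Z, Z)), mul(add(Z, add(Z, SZ)), add(SSZ, add(SZ, Z)))))))))
  →22  S(S(S(S(S(S(add(add(Z, Z), mul(add(Z, add(Z, SZ)), add(SSZ, add(SZ, Z))))))))))
  →23  S(S(S(S(S(S(add(Z, mul(add(Z, add(Z, SZ)), add(SSZ, add(SZ, Z))))))))))
  →24  S(S(S(S(S(S(mul(add(Z, add(Z, SZ)), add(SSZ, add(SZ, Z)))))))))
  →25  S(S(S(S(S(S(mul(add(Z, SZ), add(SSZ, add(SZ, Z)))))))))
  →26  S(S(S(S(S(S(mul(SZ, add(SSZ, add(SZ, Z)))))))))
  →27  S(S(S(S(S(S(add(add(SSZ, add(SZ, Z)), mul(Z, add(SSZ, add(SZ, Z))))))))))
  →28  S(S(S(S(S(S(add(S(add(SZ, add(SZ, Z))), mul(Z, add(SSZ, add(SZ, Z))))))))))
  →29  S(S(S(S(S(S(S(add(add(SZ, add(SZ, Z)), mul(Z, add(SSZ, add(SZ, Z)))))))))))
  →30  S(S(S(S(S(S(S(add(S(add(Z, add(SZ, Z))), mul(Z, add(SSZ, add(SZ, Z)))))))))))
  →31  S(S(S(S(S(S(S(S(add(add(Z, add(SZ, Z)), mul(Z, add(SSZ, add(SZ, Z))))))))))))
  →32  S(S(S(S(S(S(S(S(add(add(SZ, Z), mul(Z, add(SSZ, add(SZ, Z))))))))))))
  →33  S(S(S(S(S(S(S(S(add(S(add(Z, Z)), mul(Z, add(SSZ, add(SZ, Z))))))))))))
  →34  S(S(S(S(S(S(S(S(S(add(add(Z, Z), mul(Z, add(SSZ, add(SZ, Z)))))))))))))
  →35  S(S(S(S(S(S(S(S(S(add(Z, mul(Z, add(SSZ, add(SZ, Z)))))))))))))
  →36  S(S(S(S(S(S(S(S(S(mul(Z, add(SSZ, add(SZ, Z))))))))))))
  →37  S^9(Z)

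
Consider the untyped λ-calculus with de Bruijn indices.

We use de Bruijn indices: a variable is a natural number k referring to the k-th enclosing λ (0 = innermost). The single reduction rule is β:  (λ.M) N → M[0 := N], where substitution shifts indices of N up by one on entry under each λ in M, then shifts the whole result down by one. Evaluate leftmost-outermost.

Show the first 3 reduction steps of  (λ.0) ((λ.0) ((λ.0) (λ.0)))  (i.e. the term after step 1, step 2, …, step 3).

  start: (λ.0) ((λ.0) ((λ.0) (λ.0)))
  step 1: (λ.0) ((λ.0) (λ.0))
  step 2: (λ.0) (λ.0)
  step 3: λ.0

Answer: after 3 steps: λ.0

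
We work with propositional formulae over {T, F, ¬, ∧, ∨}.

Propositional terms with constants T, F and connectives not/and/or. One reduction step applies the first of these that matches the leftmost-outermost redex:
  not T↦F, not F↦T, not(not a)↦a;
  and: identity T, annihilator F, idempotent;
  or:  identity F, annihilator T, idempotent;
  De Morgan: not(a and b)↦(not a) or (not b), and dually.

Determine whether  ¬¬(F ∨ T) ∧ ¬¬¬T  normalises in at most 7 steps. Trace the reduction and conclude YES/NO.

  start: ¬¬(F ∨ T) ∧ ¬¬¬T
  step 1: (F ∨ T) ∧ ¬¬¬T
  step 2: T ∧ ¬¬¬T
  step 3: ¬¬¬T
  step 4: ¬T
  step 5: F

Answer: YES — reaches normal form F in 5 ≤ 7 steps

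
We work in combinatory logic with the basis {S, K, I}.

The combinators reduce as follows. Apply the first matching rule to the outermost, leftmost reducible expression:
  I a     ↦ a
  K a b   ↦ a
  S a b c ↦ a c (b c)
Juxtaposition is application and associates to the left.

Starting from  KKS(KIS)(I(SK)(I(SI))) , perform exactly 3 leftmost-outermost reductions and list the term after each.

  start: KKS(KIS)(I(SK)(I(SI)))
  [1] K(KIS)(I(SK)(I(SI)))
  [2] KIS
  [3] I

Answer: after 3 steps: I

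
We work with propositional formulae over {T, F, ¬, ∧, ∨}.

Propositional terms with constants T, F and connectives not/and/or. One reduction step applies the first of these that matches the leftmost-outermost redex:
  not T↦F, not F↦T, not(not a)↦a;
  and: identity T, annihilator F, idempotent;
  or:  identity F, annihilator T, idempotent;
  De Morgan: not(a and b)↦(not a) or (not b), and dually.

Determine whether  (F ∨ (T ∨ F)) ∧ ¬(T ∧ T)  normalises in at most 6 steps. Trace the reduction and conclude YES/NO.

  start: (F ∨ (T ∨ F)) ∧ ¬(T ∧ T)
  →1  (T ∨ F) ∧ ¬(T ∧ T)
  →2  T ∧ ¬(T ∧ T)
  →3  ¬(T ∧ T)
  →4  ¬T ∨ ¬T
  →5  ¬T
  →6  F

Answer: YES — reaches normal form F in 6 ≤ 6 steps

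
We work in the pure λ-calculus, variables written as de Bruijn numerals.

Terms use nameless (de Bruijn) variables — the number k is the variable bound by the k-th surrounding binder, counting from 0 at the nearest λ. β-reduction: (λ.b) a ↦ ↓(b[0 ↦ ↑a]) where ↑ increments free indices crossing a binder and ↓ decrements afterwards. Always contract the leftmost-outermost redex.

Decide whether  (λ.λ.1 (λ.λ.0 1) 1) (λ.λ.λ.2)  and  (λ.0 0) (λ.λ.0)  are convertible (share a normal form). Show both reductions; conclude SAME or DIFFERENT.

Term A:
  start: (λ.λ.1 (λ.λ.0 1) 1) (λ.λ.λ.2)
  →1  λ.(λ.λ.λ.2) (λ.λ.0 1) (λ.λ.λ.2)
  →2  λ.(λ.λ.λ.λ.0 1) (λ.λ.λ.2)
  →3  λ.λ.λ.λ.0 1

Term B:
  start: (λ.0 0) (λ.λ.0)
  →1  (λ.λ.0) (λ.λ.0)
  →2  λ.0

Answer: DIFFERENT — A ⇓ λ.λ.λ.λ.0 1, B ⇓ λ.0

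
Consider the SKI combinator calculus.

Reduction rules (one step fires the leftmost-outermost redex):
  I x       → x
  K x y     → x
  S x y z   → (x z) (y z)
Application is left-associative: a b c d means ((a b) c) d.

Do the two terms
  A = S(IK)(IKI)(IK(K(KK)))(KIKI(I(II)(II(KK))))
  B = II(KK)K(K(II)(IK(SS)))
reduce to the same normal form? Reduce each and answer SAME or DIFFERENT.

Answer: DIFFERENT — A ⇓ K(KK), B ⇓ KI

Working:
Term A:
  start: S(IK)(IKI)(IK(K(KK)))(KIKI(I(II)(II(KK))))
  [1] IK(IK(K(KK)))(IKI(IK(K(KK))))(KIKI(I(II)(II(KK))))
  [2] K(IK(K(KK)))(IKI(IK(K(KK))))(KIKI(I(II)(II(KK))))
  [3] IK(K(KK))(KIKI(I(II)(II(KK))))
  [4] K(K(KK))(KIKI(I(II)(II(KK))))
  [5] K(KK)

Term B:
  start: II(KK)K(K(II)(IK(SS)))
  [1] I(KK)K(K(II)(IK(SS)))
  [2] KKK(K(II)(IK(SS)))
  [3] K(K(II)(IK(SS)))
  [4] K(II)
  [5] KI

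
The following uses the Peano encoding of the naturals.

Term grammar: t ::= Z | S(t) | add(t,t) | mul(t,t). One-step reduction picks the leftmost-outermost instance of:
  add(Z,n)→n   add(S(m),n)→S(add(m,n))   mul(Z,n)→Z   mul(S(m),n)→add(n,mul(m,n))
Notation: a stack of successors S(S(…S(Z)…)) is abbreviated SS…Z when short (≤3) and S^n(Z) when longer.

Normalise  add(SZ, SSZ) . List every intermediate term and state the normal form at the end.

Answer: normal form = SSSZ  (in 2 steps)

Reduction:
  start: add(SZ, SSZ)
  step 1: S(add(Z, SSZ))
  step 2: SSSZ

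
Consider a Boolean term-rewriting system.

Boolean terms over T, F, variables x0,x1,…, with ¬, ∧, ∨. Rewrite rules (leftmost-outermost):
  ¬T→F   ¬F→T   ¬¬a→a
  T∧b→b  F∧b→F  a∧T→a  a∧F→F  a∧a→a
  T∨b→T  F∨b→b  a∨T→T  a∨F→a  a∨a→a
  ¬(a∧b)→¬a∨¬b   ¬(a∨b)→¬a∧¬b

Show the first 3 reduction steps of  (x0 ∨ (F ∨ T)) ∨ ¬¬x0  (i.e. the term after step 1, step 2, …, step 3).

Answer: after 3 steps: T

Working:
  start: (x0 ∨ (F ∨ T)) ∨ ¬¬x0
  [1] (x0 ∨ T) ∨ ¬¬x0
  [2] T ∨ ¬¬x0
  [3] T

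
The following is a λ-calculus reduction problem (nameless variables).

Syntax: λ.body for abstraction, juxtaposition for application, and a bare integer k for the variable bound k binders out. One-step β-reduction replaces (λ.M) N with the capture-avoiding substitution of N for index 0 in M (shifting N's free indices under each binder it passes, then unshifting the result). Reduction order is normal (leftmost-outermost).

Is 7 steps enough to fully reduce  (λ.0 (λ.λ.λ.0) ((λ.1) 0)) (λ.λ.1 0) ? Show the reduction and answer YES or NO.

Answer: YES — reaches normal form λ.λ.0 in 4 ≤ 7 steps

Derivation:
  start: (λ.0 (λ.λ.λ.0) ((λ.1) 0)) (λ.λ.1 0)
  step 1: (λ.λ.1 0) (λ.λ.λ.0) ((λ.λ.λ.1 0) (λ.λ.1 0))
  step 2: (λ.(λ.λ.λ.0) 0) ((λ.λ.λ.1 0) (λ.λ.1 0))
  step 3: (λ.λ.λ.0) ((λ.λ.λ.1 0) (λ.λ.1 0))
  step 4: λ.λ.0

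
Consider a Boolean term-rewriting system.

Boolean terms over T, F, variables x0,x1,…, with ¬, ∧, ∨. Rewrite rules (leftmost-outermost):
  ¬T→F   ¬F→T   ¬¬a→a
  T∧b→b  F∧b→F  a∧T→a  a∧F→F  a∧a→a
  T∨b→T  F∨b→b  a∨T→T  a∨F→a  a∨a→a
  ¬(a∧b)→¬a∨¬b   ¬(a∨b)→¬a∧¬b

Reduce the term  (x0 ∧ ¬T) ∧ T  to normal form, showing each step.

  start: (x0 ∧ ¬T) ∧ T
  [1] x0 ∧ ¬T
  [2] x0 ∧ F
  [3] F

Answer: normal form = F  (in 3 steps)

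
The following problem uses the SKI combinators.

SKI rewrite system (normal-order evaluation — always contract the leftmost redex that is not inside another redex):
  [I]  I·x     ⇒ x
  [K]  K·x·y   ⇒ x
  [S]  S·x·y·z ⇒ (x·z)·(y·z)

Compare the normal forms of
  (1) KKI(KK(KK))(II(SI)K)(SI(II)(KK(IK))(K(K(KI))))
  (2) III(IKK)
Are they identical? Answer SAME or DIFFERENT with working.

Term A:
  start: KKI(KK(KK))(II(SI)K)(SI(II)(KK(IK))(K(K(KI))))
  →1  K(KK(KK))(II(SI)K)(SI(II)(KK(IK))(K(K(KI))))
  →2  KK(KK)(SI(II)(KK(IK))(K(K(KI))))
  →3  K(SI(II)(KK(IK))(K(K(KI))))
  →4  K(I(KK(IK))(II(KK(IK)))(K(K(KI))))
  →5  K(KK(IK)(II(KK(IK)))(K(K(KI))))
  →6  K(K(II(KK(IK)))(K(K(KI))))
  →7  K(II(KK(IK)))
  →8  K(I(KK(IK)))
  →9  K(KK(IK))
  →10  KK

Term B:
  start: III(IKK)
  →1  II(IKK)
  →2  I(IKK)
  →3  IKK
  →4  KK

Answer: SAME — A ⇓ KK, B ⇓ KK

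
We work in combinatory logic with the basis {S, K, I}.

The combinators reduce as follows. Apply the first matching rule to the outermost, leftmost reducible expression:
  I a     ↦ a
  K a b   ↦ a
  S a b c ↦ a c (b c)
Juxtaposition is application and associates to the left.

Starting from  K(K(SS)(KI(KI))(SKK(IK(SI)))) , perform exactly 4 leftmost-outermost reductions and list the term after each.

Answer: after 4 steps: K(SS(K(SI)))

Derivation:
  start: K(K(SS)(KI(KI))(SKK(IK(SI))))
  →1  K(SS(SKK(IK(SI))))
  →2  K(SS(K(IK(SI))(K(IK(SI)))))
  →3  K(SS(IK(SI)))
  →4  K(SS(K(SI)))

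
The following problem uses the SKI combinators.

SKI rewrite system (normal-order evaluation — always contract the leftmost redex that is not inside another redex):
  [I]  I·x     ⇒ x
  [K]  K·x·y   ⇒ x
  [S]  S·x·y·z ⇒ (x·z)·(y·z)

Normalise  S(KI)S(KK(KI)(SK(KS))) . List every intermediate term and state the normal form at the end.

Answer: normal form = S(K(SK(KS)))  (in 4 steps)

Working:
  start: S(KI)S(KK(KI)(SK(KS)))
  step 1: KI(KK(KI)(SK(KS)))(S(KK(KI)(SK(KS))))
  step 2: I(S(KK(KI)(SK(KS))))
  step 3: S(KK(KI)(SK(KS)))
  step 4: S(K(SK(KS)))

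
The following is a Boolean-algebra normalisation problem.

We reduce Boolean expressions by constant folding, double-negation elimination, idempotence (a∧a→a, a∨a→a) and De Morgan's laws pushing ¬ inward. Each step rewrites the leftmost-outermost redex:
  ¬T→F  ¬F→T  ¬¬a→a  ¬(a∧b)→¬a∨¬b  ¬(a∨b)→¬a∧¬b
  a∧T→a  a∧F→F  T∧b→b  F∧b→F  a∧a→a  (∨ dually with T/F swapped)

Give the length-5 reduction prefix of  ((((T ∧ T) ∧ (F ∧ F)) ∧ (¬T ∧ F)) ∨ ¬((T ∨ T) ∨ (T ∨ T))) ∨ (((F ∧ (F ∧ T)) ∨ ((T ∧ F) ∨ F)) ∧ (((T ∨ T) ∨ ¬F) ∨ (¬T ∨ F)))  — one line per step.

  start: ((((T ∧ T) ∧ (F ∧ F)) ∧ (¬T ∧ F)) ∨ ¬((T ∨ T) ∨ (T ∨ T))) ∨ (((F ∧ (F ∧ T)) ∨ ((T ∧ F) ∨ F)) ∧ (((T ∨ T) ∨ ¬F) ∨ (¬T ∨ F)))
  [1] (((T ∧ (F ∧ F)) ∧ (¬T ∧ F)) ∨ ¬((T ∨ T) ∨ (T ∨ T))) ∨ (((F ∧ (F ∧ T)) ∨ ((T ∧ F) ∨ F)) ∧ (((T ∨ T) ∨ ¬F) ∨ (¬T ∨ F)))
  [2] (((F ∧ F) ∧ (¬T ∧ F)) ∨ ¬((T ∨ T) ∨ (T ∨ T))) ∨ (((F ∧ (F ∧ T)) ∨ ((T ∧ F) ∨ F)) ∧ (((T ∨ T) ∨ ¬F) ∨ (¬T ∨ F)))
  [3] ((F ∧ (¬T ∧ F)) ∨ ¬((T ∨ T) ∨ (T ∨ T))) ∨ (((F ∧ (F ∧ T)) ∨ ((T ∧ F) ∨ F)) ∧ (((T ∨ T) ∨ ¬F) ∨ (¬T ∨ F)))
  [4] (F ∨ ¬((T ∨ T) ∨ (T ∨ T))) ∨ (((F ∧ (F ∧ T)) ∨ ((T ∧ F) ∨ F)) ∧ (((T ∨ T) ∨ ¬F) ∨ (¬T ∨ F)))
  [5] ¬((T ∨ T) ∨ (T ∨ T)) ∨ (((F ∧ (F ∧ T)) ∨ ((T ∧ F) ∨ F)) ∧ (((T ∨ T) ∨ ¬F) ∨ (¬T ∨ F)))

Answer: after 5 steps: ¬((T ∨ T) ∨ (T ∨ T)) ∨ (((F ∧ (F ∧ T)) ∨ ((T ∧ F) ∨ F)) ∧ (((T ∨ T) ∨ ¬F) ∨ (¬T ∨ F)))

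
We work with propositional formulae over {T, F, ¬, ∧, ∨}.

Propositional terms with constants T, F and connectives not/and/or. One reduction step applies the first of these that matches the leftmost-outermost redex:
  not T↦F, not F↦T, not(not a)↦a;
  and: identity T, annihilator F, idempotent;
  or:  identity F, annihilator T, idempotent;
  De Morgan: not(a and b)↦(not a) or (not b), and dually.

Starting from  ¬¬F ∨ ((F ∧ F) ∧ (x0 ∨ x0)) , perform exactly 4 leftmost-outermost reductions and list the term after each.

  start: ¬¬F ∨ ((F ∧ F) ∧ (x0 ∨ x0))
  [1] F ∨ ((F ∧ F) ∧ (x0 ∨ x0))
  [2] (F ∧ F) ∧ (x0 ∨ x0)
  [3] F ∧ (x0 ∨ x0)
  [4] F

Answer: after 4 steps: F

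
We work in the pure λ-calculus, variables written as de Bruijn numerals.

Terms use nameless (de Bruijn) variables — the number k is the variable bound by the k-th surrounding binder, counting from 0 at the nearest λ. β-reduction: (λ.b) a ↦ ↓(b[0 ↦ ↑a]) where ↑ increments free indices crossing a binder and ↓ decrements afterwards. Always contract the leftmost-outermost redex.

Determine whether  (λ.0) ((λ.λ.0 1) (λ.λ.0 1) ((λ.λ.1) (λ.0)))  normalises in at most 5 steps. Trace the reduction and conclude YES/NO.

  start: (λ.0) ((λ.λ.0 1) (λ.λ.0 1) ((λ.λ.1) (λ.0)))
  step 1: (λ.λ.0 1) (λ.λ.0 1) ((λ.λ.1) (λ.0))
  step 2: (λ.0 (λ.λ.0 1)) ((λ.λ.1) (λ.0))
  step 3: (λ.λ.1) (λ.0) (λ.λ.0 1)
  step 4: (λ.λ.0) (λ.λ.0 1)
  step 5: λ.0

Answer: YES — reaches normal form λ.0 in 5 ≤ 5 steps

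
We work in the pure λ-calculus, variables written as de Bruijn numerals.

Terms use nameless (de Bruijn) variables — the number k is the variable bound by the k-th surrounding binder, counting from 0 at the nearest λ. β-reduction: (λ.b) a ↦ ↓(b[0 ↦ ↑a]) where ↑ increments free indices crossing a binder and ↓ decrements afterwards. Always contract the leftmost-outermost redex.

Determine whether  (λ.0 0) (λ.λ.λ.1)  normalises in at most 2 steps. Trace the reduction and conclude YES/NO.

  start: (λ.0 0) (λ.λ.λ.1)
  →1  (λ.λ.λ.1) (λ.λ.λ.1)
  →2  λ.λ.1

Answer: YES — reaches normal form λ.λ.1 in 2 ≤ 2 steps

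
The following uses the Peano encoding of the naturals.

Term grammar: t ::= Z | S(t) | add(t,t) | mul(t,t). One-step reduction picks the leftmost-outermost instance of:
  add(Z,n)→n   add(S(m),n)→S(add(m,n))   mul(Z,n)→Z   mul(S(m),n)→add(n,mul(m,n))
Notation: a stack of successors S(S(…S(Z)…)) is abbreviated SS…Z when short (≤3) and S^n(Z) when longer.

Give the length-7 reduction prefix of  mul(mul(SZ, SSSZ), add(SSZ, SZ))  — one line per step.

Answer: after 7 steps: S(S(add(add(Z, SZ), mul(add(SSZ, mul(Z, SSSZ)), add(SSZ, SZ)))))

Derivation:
  start: mul(mul(SZ, SSSZ), add(SSZ, SZ))
  [1] mul(add(SSSZ, mul(Z, SSSZ)), add(SSZ, SZ))
  [2] mul(S(add(SSZ, mul(Z, SSSZ))), add(SSZ, SZ))
  [3] add(add(SSZ, SZ), mul(add(SSZ, mul(Z, SSSZ)), add(SSZ, SZ)))
  [4] add(S(add(SZ, SZ)), mul(add(SSZ, mul(Z, SSSZ)), add(SSZ, SZ)))
  [5] S(add(add(SZ, SZ), mul(add(SSZ, mul(Z, SSSZ)), add(SSZ, SZ))))
  [6] S(add(S(add(Z, SZ)), mul(add(SSZ, mul(Z, SSSZ)), add(SSZ, SZ))))
  [7] S(S(add(add(Z, SZ), mul(add(SSZ, mul(Z, SSSZ)), add(SSZ, SZ)))))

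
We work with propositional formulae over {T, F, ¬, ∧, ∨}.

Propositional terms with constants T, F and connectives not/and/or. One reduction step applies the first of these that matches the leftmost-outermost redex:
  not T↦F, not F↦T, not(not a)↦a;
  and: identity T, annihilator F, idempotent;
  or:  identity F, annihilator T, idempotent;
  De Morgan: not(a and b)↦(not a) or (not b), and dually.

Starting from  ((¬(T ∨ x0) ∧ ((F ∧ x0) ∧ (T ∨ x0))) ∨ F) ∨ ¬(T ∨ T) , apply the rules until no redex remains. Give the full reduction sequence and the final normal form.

Answer: normal form = F  (in 9 steps)

Working:
  start: ((¬(T ∨ x0) ∧ ((F ∧ x0) ∧ (T ∨ x0))) ∨ F) ∨ ¬(T ∨ T)
  step 1: (¬(T ∨ x0) ∧ ((F ∧ x0) ∧ (T ∨ x0))) ∨ ¬(T ∨ T)
  step 2: ((¬T ∧ ¬x0) ∧ ((F ∧ x0) ∧ (T ∨ x0))) ∨ ¬(T ∨ T)
  step 3: ((F ∧ ¬x0) ∧ ((F ∧ x0) ∧ (T ∨ x0))) ∨ ¬(T ∨ T)
  step 4: (F ∧ ((F ∧ x0) ∧ (T ∨ x0))) ∨ ¬(T ∨ T)
  step 5: F ∨ ¬(T ∨ T)
  step 6: ¬(T ∨ T)
  step 7: ¬T ∧ ¬T
  step 8: ¬T
  step 9: F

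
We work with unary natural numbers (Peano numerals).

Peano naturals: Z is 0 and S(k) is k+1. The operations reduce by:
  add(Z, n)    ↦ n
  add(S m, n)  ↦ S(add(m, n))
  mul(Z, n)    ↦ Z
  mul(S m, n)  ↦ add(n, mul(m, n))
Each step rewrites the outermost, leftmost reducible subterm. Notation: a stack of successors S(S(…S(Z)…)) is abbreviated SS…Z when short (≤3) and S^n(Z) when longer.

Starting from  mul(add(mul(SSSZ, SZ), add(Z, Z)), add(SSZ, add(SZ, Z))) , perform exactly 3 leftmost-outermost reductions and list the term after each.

Answer: after 3 steps: mul(S(add(add(Z, mul(SSZ, SZ)), add(Z, Z))), add(SSZ, add(SZ, Z)))

Derivation:
  start: mul(add(mul(SSSZ, SZ), add(Z, Z)), add(SSZ, add(SZ, Z)))
  →1  mul(add(add(SZ, mul(SSZ, SZ)), add(Z, Z)), add(SSZ, add(SZ, Z)))
  →2  mul(add(S(add(Z, mul(SSZ, SZ))), add(Z, Z)), add(SSZ, add(SZ, Z)))
  →3  mul(S(add(add(Z, mul(SSZ, SZ)), add(Z, Z))), add(SSZ, add(SZ, Z)))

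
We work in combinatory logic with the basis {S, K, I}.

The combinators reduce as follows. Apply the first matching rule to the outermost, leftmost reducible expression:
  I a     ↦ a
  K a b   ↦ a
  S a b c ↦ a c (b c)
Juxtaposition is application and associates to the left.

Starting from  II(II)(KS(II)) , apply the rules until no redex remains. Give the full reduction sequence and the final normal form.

  start: II(II)(KS(II))
  step 1: I(II)(KS(II))
  step 2: II(KS(II))
  step 3: I(KS(II))
  step 4: KS(II)
  step 5: S

Answer: normal form = S  (in 5 steps)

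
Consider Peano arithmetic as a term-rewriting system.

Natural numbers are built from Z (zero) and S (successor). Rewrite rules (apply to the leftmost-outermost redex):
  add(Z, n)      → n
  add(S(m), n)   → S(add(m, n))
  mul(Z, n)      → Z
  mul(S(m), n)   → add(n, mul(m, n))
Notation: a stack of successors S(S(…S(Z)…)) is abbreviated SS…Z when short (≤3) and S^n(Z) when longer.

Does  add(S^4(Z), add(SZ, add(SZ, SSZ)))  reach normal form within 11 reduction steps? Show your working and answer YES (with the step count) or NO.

  start: add(S^4(Z), add(SZ, add(SZ, SSZ)))
  [1] S(add(SSSZ, add(SZ, add(SZ, SSZ))))
  [2] S(S(add(SSZ, add(SZ, add(SZ, SSZ)))))
  [3] S(S(S(add(SZ, add(SZ, add(SZ, SSZ))))))
  [4] S(S(S(S(add(Z, add(SZ, add(SZ, SSZ)))))))
  [5] S(S(S(S(add(SZ, add(SZ, SSZ))))))
  [6] S(S(S(S(S(add(Z, add(SZ, SSZ)))))))
  [7] S(S(S(S(S(add(SZ, SSZ))))))
  [8] S(S(S(S(S(S(add(Z, SSZ)))))))
  [9] S^8(Z)

Answer: YES — reaches normal form S^8(Z) in 9 ≤ 11 steps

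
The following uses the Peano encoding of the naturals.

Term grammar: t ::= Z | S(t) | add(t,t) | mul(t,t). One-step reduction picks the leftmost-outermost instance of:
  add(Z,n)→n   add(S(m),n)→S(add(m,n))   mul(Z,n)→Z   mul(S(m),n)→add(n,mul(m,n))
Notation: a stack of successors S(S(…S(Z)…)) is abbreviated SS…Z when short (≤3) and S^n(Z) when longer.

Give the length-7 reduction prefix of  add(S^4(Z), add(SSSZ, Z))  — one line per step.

  start: add(S^4(Z), add(SSSZ, Z))
  step 1: S(add(SSSZ, add(SSSZ, Z)))
  step 2: S(S(add(SSZ, add(SSSZ, Z))))
  step 3: S(S(S(add(SZ, add(SSSZ, Z)))))
  step 4: S(S(S(S(add(Z, add(SSSZ, Z))))))
  step 5: S(S(S(S(add(SSSZ, Z)))))
  step 6: S(S(S(S(S(add(SSZ, Z))))))
  step 7: S(S(S(S(S(S(add(SZ, Z)))))))

Answer: after 7 steps: S(S(S(S(S(S(add(SZ, Z)))))))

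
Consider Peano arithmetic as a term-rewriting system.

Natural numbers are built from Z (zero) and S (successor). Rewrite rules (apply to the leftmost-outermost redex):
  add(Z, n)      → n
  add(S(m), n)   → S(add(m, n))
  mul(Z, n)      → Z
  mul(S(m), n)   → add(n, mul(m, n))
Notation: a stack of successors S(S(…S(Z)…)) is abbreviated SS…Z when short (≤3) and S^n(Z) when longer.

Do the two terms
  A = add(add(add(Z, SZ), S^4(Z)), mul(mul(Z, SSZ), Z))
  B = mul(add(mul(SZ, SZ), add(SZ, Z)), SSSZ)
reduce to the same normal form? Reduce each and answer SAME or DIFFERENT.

Term A:
  start: add(add(add(Z, SZ), S^4(Z)), mul(mul(Z, SSZ), Z))
  →1  add(add(SZ, S^4(Z)), mul(mul(Z, SSZ), Z))
  →2  add(S(add(Z, S^4(Z))), mul(mul(Z, SSZ), Z))
  →3  S(add(add(Z, S^4(Z)), mul(mul(Z, SSZ), Z)))
  →4  S(add(S^4(Z), mul(mul(Z, SSZ), Z)))
  →5  S(S(add(SSSZ, mul(mul(Z, SSZ), Z))))
  →6  S(S(S(add(SSZ, mul(mul(Z, SSZ), Z)))))
  →7  S(S(S(S(add(SZ, mul(mul(Z, SSZ), Z))))))
  →8  S(S(S(S(S(add(Z, mul(mul(Z, SSZ), Z)))))))
  →9  S(S(S(S(S(mul(mul(Z, SSZ), Z))))))
  →10  S(S(S(S(S(mul(Z, Z))))))
  →11  S^5(Z)

Term B:
  start: mul(add(mul(SZ, SZ), add(SZ, Z)), SSSZ)
  →1  mul(add(add(SZ, mul(Z, SZ)), add(SZ, Z)), SSSZ)
  →2  mul(add(S(add(Z, mul(Z, SZ))), add(SZ, Z)), SSSZ)
  →3  mul(S(add(add(Z, mul(Z, SZ)), add(SZ, Z))), SSSZ)
  →4  add(SSSZ, mul(add(add(Z, mul(Z, SZ)), add(SZ, Z)), SSSZ))
  →5  S(add(SSZ, mul(add(add(Z, mul(Z, SZ)), add(SZ, Z)), SSSZ)))
  →6  S(S(add(SZ, mul(add(add(Z, mul(Z, SZ)), add(SZ, Z)), SSSZ))))
  →7  S(S(S(add(Z, mul(add(add(Z, mul(Z, SZ)), add(SZ, Z)), SSSZ)))))
  →8  S(S(S(mul(add(add(Z, mul(Z, SZ)), add(SZ, Z)), SSSZ))))
  →9  S(S(S(mul(add(mul(Z, SZ), add(SZ, Z)), SSSZ))))
  →10  S(S(S(mul(add(Z, add(SZ, Z)), SSSZ))))
  →11  S(S(S(mul(add(SZ, Z), SSSZ))))
  →12  S(S(S(mul(S(add(Z, Z)), SSSZ))))
  →13  S(S(S(add(SSSZ, mul(add(Z, Z), SSSZ)))))
  →14  S(S(S(S(add(SSZ, mul(add(Z, Z), SSSZ))))))
  →15  S(S(S(S(S(add(SZ, mul(add(Z, Z), SSSZ)))))))
  →16  S(S(S(S(S(S(add(Z, mul(add(Z, Z), SSSZ))))))))
  →17  S(S(S(S(S(S(mul(add(Z, Z), SSSZ)))))))
  →18  S(S(S(S(S(S(mul(Z, SSSZ)))))))
  →19  S^6(Z)

Answer: DIFFERENT — A ⇓ S^5(Z), B ⇓ S^6(Z)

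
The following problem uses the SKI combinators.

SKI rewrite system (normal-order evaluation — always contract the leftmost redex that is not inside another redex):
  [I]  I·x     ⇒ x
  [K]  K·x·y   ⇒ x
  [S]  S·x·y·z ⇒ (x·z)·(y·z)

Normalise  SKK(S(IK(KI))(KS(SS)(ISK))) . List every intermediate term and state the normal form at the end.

Answer: normal form = S(K(KI))(S(SK))  (in 5 steps)

Working:
  start: SKK(S(IK(KI))(KS(SS)(ISK)))
  step 1: K(S(IK(KI))(KS(SS)(ISK)))(K(S(IK(KI))(KS(SS)(ISK))))
  step 2: S(IK(KI))(KS(SS)(ISK))
  step 3: S(K(KI))(KS(SS)(ISK))
  step 4: S(K(KI))(S(ISK))
  step 5: S(K(KI))(S(SK))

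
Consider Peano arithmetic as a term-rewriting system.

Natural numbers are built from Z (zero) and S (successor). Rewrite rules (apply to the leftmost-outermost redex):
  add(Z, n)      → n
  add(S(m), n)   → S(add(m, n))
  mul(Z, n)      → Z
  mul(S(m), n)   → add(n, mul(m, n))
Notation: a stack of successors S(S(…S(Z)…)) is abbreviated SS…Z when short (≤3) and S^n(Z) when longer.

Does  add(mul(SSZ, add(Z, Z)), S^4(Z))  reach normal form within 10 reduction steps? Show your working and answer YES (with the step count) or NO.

Answer: YES — reaches normal form S^4(Z) in 8 ≤ 10 steps

Derivation:
  start: add(mul(SSZ, add(Z, Z)), S^4(Z))
  step 1: add(add(add(Z, Z), mul(SZ, add(Z, Z))), S^4(Z))
  step 2: add(add(Z, mul(SZ, add(Z, Z))), S^4(Z))
  step 3: add(mul(SZ, add(Z, Z)), S^4(Z))
  step 4: add(add(add(Z, Z), mul(Z, add(Z, Z))), S^4(Z))
  step 5: add(add(Z, mul(Z, add(Z, Z))), S^4(Z))
  step 6: add(mul(Z, add(Z, Z)), S^4(Z))
  step 7: add(Z, S^4(Z))
  step 8: S^4(Z)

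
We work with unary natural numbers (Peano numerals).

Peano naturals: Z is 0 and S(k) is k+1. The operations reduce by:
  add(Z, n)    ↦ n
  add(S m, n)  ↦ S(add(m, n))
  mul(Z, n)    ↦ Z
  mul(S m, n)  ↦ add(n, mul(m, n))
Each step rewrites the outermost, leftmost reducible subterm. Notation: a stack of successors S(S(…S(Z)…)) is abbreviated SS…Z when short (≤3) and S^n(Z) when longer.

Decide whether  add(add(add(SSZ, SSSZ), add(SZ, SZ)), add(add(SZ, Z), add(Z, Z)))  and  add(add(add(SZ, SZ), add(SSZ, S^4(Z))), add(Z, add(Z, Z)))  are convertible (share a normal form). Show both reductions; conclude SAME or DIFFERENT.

Term A:
  start: add(add(add(SSZ, SSSZ), add(SZ, SZ)), add(add(SZ, Z), add(Z, Z)))
  →1  add(add(S(add(SZ, SSSZ)), add(SZ, SZ)), add(add(SZ, Z), add(Z, Z)))
  →2  add(S(add(add(SZ, SSSZ), add(SZ, SZ))), add(add(SZ, Z), add(Z, Z)))
  →3  S(add(add(add(SZ, SSSZ), add(SZ, SZ)), add(add(SZ, Z), add(Z, Z))))
  →4  S(add(add(S(add(Z, SSSZ)), add(SZ, SZ)), add(add(SZ, Z), add(Z, Z))))
  →5  S(add(S(add(add(Z, SSSZ), add(SZ, SZ))), add(add(SZ, Z), add(Z, Z))))
  →6  S(S(add(add(add(Z, SSSZ), add(SZ, SZ)), add(add(SZ, Z), add(Z, Z)))))
  →7  S(S(add(add(SSSZ, add(SZ, SZ)), add(add(SZ, Z), add(Z, Z)))))
  →8  S(S(add(S(add(SSZ, add(SZ, SZ))), add(add(SZ, Z), add(Z, Z)))))
  →9  S(S(S(add(add(SSZ, add(SZ, SZ)), add(add(SZ, Z), add(Z, Z))))))
  →10  S(S(S(add(S(add(SZ, add(SZ, SZ))), add(add(SZ, Z), add(Z, Z))))))
  →11  S(S(S(S(add(add(SZ, add(SZ, SZ)), add(add(SZ, Z), add(Z, Z)))))))
  →12  S(S(S(S(add(S(add(Z, add(SZ, SZ))), add(add(SZ, Z), add(Z, Z)))))))
  →13  S(S(S(S(S(add(add(Z, add(SZ, SZ)), add(add(SZ, Z), add(Z, Z))))))))
  →14  S(S(S(S(S(add(add(SZ, SZ), add(add(SZ, Z), add(Z, Z))))))))
  →15  S(S(S(S(S(add(S(add(Z, SZ)), add(add(SZ, Z), add(Z, Z))))))))
  →16  S(S(S(S(S(S(add(add(Z, SZ), add(add(SZ, Z), add(Z, Z)))))))))
  →17  S(S(S(S(S(S(add(SZ, add(add(SZ, Z), add(Z, Z)))))))))
  →18  S(S(S(S(S(S(S(add(Z, add(add(SZ, Z), add(Z, Z))))))))))
  →19  S(S(S(S(S(S(S(add(add(SZ, Z), add(Z, Z)))))))))
  →20  S(S(S(S(S(S(S(add(S(add(Z, Z)), add(Z, Z)))))))))
  →21  S(S(S(S(S(S(S(S(add(add(Z, Z), add(Z, Z))))))))))
  →22  S(S(S(S(S(S(S(S(add(Z, add(Z, Z))))))))))
  →23  S(S(S(S(S(S(S(S(add(Z, Z)))))))))
  →24  S^8(Z)

Term B:
  start: add(add(add(SZ, SZ), add(SSZ, S^4(Z))), add(Z, add(Z, Z)))
  →1  add(add(S(add(Z, SZ)), add(SSZ, S^4(Z))), add(Z, add(Z, Z)))
  →2  add(S(add(add(Z, SZ), add(SSZ, S^4(Z)))), add(Z, add(Z, Z)))
  →3  S(add(add(add(Z, SZ), add(SSZ, S^4(Z))), add(Z, add(Z, Z))))
  →4  S(add(add(SZ, add(SSZ, S^4(Z))), add(Z, add(Z, Z))))
  →5  S(add(S(add(Z, add(SSZ, S^4(Z)))), add(Z, add(Z, Z))))
  →6  S(S(add(add(Z, add(SSZ, S^4(Z))), add(Z, add(Z, Z)))))
  →7  S(S(add(add(SSZ, S^4(Z)), add(Z, add(Z, Z)))))
  →8  S(S(add(S(add(SZ, S^4(Z))), add(Z, add(Z, Z)))))
  →9  S(S(S(add(add(SZ, S^4(Z)), add(Z, add(Z, Z))))))
  →10  S(S(S(add(S(add(Z, S^4(Z))), add(Z, add(Z, Z))))))
  →11  S(S(S(S(add(add(Z, S^4(Z)), add(Z, add(Z, Z)))))))
  →12  S(S(S(S(add(S^4(Z), add(Z, add(Z, Z)))))))
  →13  S(S(S(S(S(add(SSSZ, add(Z, add(Z, Z))))))))
  →14  S(S(S(S(S(S(add(SSZ, add(Z, add(Z, Z)))))))))
  →15  S(S(S(S(S(S(S(add(SZ, add(Z, add(Z, Z))))))))))
  →16  S(S(S(S(S(S(S(S(add(Z, add(Z, add(Z, Z)))))))))))
  →17  S(S(S(S(S(S(S(S(add(Z, add(Z, Z))))))))))
  →18  S(S(S(S(S(S(S(S(add(Z, Z)))))))))
  →19  S^8(Z)

Answer: SAME — A ⇓ S^8(Z), B ⇓ S^8(Z)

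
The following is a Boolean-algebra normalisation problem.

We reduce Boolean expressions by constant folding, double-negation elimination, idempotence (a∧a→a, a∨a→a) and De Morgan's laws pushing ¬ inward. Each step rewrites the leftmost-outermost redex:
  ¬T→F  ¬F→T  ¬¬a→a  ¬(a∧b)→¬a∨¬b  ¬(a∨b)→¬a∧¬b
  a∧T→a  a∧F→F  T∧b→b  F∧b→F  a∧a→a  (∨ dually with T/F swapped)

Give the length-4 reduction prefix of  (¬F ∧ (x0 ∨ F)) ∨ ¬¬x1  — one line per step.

  start: (¬F ∧ (x0 ∨ F)) ∨ ¬¬x1
  →1  (T ∧ (x0 ∨ F)) ∨ ¬¬x1
  →2  (x0 ∨ F) ∨ ¬¬x1
  →3  x0 ∨ ¬¬x1
  →4  x0 ∨ x1

Answer: after 4 steps: x0 ∨ x1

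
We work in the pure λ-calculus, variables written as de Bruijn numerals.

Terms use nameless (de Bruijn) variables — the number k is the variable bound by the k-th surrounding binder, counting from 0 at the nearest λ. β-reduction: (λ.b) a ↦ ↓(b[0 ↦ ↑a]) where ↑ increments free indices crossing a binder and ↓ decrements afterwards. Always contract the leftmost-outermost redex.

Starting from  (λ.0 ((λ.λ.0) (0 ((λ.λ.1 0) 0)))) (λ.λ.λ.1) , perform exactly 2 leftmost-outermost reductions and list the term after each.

  start: (λ.0 ((λ.λ.0) (0 ((λ.λ.1 0) 0)))) (λ.λ.λ.1)
  step 1: (λ.λ.λ.1) ((λ.λ.0) ((λ.λ.λ.1) ((λ.λ.1 0) (λ.λ.λ.1))))
  step 2: λ.λ.1

Answer: after 2 steps: λ.λ.1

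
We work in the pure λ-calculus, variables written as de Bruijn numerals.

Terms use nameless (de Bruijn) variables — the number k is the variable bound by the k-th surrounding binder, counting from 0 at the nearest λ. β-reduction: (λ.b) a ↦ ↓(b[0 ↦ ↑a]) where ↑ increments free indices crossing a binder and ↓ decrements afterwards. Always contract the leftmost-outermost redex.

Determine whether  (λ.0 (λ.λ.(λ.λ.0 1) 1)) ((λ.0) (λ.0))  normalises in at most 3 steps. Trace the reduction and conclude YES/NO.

Answer: NO — after 3 steps the term is λ.λ.(λ.λ.0 1) 1, not yet normal

Working:
  start: (λ.0 (λ.λ.(λ.λ.0 1) 1)) ((λ.0) (λ.0))
  step 1: (λ.0) (λ.0) (λ.λ.(λ.λ.0 1) 1)
  step 2: (λ.0) (λ.λ.(λ.λ.0 1) 1)
  step 3: λ.λ.(λ.λ.0 1) 1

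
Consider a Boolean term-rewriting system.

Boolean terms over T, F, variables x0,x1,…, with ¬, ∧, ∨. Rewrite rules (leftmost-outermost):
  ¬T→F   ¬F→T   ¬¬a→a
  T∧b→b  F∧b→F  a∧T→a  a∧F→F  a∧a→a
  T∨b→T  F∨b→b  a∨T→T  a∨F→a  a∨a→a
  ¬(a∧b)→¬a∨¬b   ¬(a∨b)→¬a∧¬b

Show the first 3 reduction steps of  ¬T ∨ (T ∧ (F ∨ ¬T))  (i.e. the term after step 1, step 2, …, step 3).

  start: ¬T ∨ (T ∧ (F ∨ ¬T))
  →1  F ∨ (T ∧ (F ∨ ¬T))
  →2  T ∧ (F ∨ ¬T)
  →3  F ∨ ¬T

Answer: after 3 steps: F ∨ ¬T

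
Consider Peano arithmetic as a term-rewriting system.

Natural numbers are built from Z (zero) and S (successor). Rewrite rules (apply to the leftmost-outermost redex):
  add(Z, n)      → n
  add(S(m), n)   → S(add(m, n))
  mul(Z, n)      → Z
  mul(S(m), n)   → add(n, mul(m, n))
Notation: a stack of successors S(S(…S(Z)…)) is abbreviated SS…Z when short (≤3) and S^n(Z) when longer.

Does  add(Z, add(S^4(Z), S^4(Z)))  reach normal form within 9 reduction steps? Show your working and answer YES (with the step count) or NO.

Answer: YES — reaches normal form S^8(Z) in 6 ≤ 9 steps

Working:
  start: add(Z, add(S^4(Z), S^4(Z)))
  [1] add(S^4(Z), S^4(Z))
  [2] S(add(SSSZ, S^4(Z)))
  [3] S(S(add(SSZ, S^4(Z))))
  [4] S(S(S(add(SZ, S^4(Z)))))
  [5] S(S(S(S(add(Z, S^4(Z))))))
  [6] S^8(Z)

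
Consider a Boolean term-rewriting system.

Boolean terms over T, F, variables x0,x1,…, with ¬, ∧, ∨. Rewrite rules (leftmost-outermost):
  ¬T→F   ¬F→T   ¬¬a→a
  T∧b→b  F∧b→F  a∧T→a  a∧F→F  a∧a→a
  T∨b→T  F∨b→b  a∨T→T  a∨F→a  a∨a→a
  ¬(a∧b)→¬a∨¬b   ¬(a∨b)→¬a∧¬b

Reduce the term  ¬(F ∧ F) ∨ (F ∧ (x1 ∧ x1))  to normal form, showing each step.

  start: ¬(F ∧ F) ∨ (F ∧ (x1 ∧ x1))
  [1] (¬F ∨ ¬F) ∨ (F ∧ (x1 ∧ x1))
  [2] ¬F ∨ (F ∧ (x1 ∧ x1))
  [3] T ∨ (F ∧ (x1 ∧ x1))
  [4] T

Answer: normal form = T  (in 4 steps)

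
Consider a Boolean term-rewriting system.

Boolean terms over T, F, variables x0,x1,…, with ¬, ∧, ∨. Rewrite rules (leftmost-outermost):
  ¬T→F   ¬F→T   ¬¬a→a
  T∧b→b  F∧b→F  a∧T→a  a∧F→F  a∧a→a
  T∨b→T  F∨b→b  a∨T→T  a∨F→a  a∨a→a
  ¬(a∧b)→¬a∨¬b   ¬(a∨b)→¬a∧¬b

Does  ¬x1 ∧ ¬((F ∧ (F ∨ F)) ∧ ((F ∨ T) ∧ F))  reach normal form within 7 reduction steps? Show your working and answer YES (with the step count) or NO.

  start: ¬x1 ∧ ¬((F ∧ (F ∨ F)) ∧ ((F ∨ T) ∧ F))
  step 1: ¬x1 ∧ (¬(F ∧ (F ∨ F)) ∨ ¬((F ∨ T) ∧ F))
  step 2: ¬x1 ∧ ((¬F ∨ ¬(F ∨ F)) ∨ ¬((F ∨ T) ∧ F))
  step 3: ¬x1 ∧ ((T ∨ ¬(F ∨ F)) ∨ ¬((F ∨ T) ∧ F))
  step 4: ¬x1 ∧ (T ∨ ¬((F ∨ T) ∧ F))
  step 5: ¬x1 ∧ T
  step 6: ¬x1

Answer: YES — reaches normal form ¬x1 in 6 ≤ 7 steps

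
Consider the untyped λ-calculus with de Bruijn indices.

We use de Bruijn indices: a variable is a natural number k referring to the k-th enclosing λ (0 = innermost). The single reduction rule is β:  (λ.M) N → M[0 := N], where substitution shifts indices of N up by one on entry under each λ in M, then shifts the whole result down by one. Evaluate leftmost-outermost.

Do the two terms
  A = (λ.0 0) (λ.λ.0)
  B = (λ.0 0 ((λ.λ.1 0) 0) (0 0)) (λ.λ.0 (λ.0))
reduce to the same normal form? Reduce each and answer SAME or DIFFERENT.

Answer: SAME — A ⇓ λ.0, B ⇓ λ.0

Working:
Term A:
  start: (λ.0 0) (λ.λ.0)
  [1] (λ.λ.0) (λ.λ.0)
  [2] λ.0

Term B:
  start: (λ.0 0 ((λ.λ.1 0) 0) (0 0)) (λ.λ.0 (λ.0))
  [1] (λ.λ.0 (λ.0)) (λ.λ.0 (λ.0)) ((λ.λ.1 0) (λ.λ.0 (λ.0))) ((λ.λ.0 (λ.0)) (λ.λ.0 (λ.0)))
  [2] (λ.0 (λ.0)) ((λ.λ.1 0) (λ.λ.0 (λ.0))) ((λ.λ.0 (λ.0)) (λ.λ.0 (λ.0)))
  [3] (λ.λ.1 0) (λ.λ.0 (λ.0)) (λ.0) ((λ.λ.0 (λ.0)) (λ.λ.0 (λ.0)))
  [4] (λ.(λ.λ.0 (λ.0)) 0) (λ.0) ((λ.λ.0 (λ.0)) (λ.λ.0 (λ.0)))
  [5] (λ.λ.0 (λ.0)) (λ.0) ((λ.λ.0 (λ.0)) (λ.λ.0 (λ.0)))
  [6] (λ.0 (λ.0)) ((λ.λ.0 (λ.0)) (λ.λ.0 (λ.0)))
  [7] (λ.λ.0 (λ.0)) (λ.λ.0 (λ.0)) (λ.0)
  [8] (λ.0 (λ.0)) (λ.0)
  [9] (λ.0) (λ.0)
  [10] λ.0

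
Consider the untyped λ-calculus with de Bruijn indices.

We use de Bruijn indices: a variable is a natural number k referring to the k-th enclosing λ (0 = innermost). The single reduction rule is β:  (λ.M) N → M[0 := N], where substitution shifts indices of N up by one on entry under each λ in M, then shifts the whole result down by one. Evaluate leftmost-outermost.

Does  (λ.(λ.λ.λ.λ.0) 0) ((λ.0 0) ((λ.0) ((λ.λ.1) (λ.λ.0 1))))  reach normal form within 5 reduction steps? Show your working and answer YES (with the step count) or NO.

  start: (λ.(λ.λ.λ.λ.0) 0) ((λ.0 0) ((λ.0) ((λ.λ.1) (λ.λ.0 1))))
  →1  (λ.λ.λ.λ.0) ((λ.0 0) ((λ.0) ((λ.λ.1) (λ.λ.0 1))))
  →2  λ.λ.λ.0

Answer: YES — reaches normal form λ.λ.λ.0 in 2 ≤ 5 steps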